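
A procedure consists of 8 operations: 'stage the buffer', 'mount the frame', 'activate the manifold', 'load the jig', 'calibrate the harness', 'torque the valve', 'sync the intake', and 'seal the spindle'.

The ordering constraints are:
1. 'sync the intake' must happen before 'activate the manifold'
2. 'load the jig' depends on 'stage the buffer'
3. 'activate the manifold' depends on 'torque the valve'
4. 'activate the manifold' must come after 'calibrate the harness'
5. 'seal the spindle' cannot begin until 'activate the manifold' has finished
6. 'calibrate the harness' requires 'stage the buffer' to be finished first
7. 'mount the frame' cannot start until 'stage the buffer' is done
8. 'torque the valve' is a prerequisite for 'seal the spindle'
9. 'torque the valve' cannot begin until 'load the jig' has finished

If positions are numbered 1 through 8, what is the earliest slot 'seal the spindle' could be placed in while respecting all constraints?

The operations that are forced before 'seal the spindle', directly or transitively, are 'stage the buffer', 'activate the manifold', 'load the jig', 'calibrate the harness', 'torque the valve', 'sync the intake'. That's 6 operations.
So at minimum 6 operations come before 'seal the spindle', putting 'seal the spindle' no earlier than position 7. That position is achievable by scheduling exactly those predecessors first.

7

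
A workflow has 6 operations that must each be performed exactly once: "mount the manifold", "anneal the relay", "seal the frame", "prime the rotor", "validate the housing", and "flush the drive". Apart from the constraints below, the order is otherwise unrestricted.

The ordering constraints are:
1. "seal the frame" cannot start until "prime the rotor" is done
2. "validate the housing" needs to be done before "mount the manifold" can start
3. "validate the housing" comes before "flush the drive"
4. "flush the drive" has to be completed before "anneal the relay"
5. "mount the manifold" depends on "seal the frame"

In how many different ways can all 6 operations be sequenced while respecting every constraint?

The operations with no prerequisites are "prime the rotor", "validate the housing"; any of them can be placed first.
Enumerating by repeatedly choosing an available operation (one whose prerequisites are all placed) gives 19 distinct complete orderings.

19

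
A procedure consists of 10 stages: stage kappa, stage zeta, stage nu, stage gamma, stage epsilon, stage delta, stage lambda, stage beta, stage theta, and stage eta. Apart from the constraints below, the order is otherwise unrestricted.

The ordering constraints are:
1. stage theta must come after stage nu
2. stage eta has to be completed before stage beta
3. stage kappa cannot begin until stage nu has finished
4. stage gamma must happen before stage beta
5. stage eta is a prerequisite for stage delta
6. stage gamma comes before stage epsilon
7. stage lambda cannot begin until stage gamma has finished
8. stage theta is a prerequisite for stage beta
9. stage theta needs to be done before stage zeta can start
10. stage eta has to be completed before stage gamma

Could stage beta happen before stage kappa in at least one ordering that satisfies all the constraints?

Yes

No chain of constraints runs from stage kappa to stage beta, so stage kappa is not required to come first.
So a valid ordering placing stage beta earlier than stage kappa exists.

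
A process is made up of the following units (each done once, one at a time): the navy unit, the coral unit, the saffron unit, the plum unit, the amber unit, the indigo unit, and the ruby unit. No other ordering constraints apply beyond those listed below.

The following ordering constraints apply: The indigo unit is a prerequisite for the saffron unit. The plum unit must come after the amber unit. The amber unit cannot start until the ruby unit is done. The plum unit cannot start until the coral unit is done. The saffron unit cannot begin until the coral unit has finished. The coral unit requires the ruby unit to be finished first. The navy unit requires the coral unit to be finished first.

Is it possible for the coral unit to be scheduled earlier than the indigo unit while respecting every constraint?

Nothing in the constraints forces the indigo unit before the coral unit — there is no chain from the indigo unit to the coral unit.
That means at least one valid schedule has the coral unit before the indigo unit.

Yes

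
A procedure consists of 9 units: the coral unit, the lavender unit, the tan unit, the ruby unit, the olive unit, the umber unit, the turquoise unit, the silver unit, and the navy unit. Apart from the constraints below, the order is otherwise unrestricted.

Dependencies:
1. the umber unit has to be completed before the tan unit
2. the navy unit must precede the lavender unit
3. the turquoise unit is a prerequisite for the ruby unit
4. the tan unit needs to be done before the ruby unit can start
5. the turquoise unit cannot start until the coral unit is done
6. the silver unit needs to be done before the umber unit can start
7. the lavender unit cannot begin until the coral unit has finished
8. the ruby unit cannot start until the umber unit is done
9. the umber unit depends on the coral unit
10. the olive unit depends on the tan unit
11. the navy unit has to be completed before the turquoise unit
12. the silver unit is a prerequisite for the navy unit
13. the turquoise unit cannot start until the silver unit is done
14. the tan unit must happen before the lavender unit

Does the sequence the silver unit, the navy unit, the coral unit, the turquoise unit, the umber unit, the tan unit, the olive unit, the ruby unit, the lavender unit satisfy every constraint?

Every stated constraint is respected: the navy unit sits at position 2, ahead of the lavender unit at position 9, and each of the other listed pairs likewise has the predecessor earlier in the sequence.

Yes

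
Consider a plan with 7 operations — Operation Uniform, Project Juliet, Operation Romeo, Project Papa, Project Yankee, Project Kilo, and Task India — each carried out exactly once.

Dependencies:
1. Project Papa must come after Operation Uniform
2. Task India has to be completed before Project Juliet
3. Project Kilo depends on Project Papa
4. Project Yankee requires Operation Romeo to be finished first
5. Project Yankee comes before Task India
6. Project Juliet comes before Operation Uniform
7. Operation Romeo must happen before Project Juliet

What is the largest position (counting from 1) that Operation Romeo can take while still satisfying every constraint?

Every operation that must follow Operation Romeo has to come after it. Tracing all chains starting from Operation Romeo, those operations are: Operation Uniform, Project Juliet, Project Papa, Project Yankee, Project Kilo, Task India — 6 in total.
So at least 6 operations follow Operation Romeo, putting Operation Romeo no later than position 1. That position is achievable by scheduling everything else first.

1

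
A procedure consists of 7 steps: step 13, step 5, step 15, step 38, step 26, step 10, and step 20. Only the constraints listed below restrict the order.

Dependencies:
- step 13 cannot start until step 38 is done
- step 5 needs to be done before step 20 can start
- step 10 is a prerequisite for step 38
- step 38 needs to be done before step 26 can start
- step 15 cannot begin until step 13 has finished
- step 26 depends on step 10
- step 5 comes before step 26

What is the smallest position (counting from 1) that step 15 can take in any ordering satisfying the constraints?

The steps that are forced before step 15, directly or transitively, are step 13, step 38, step 10. That's 3 steps.
With 3 mandatory predecessors, the earliest step 15 can sit is position 3+1 = 4, and placing just those 3 first achieves it.

4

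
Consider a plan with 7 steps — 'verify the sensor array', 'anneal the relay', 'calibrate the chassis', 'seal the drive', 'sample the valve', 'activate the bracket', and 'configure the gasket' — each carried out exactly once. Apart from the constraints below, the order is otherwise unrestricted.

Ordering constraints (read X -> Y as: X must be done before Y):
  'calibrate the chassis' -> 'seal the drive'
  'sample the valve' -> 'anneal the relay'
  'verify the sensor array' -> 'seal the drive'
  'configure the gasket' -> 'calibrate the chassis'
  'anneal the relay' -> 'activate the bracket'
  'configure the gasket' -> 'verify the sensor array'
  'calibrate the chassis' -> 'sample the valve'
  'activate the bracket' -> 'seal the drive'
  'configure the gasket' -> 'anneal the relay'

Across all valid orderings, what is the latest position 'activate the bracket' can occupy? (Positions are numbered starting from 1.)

6

Following the constraints forward from 'activate the bracket', its only required successor is 'seal the drive'.
So at least 1 step follows 'activate the bracket', putting 'activate the bracket' no later than position 6. That position is achievable by scheduling everything else first.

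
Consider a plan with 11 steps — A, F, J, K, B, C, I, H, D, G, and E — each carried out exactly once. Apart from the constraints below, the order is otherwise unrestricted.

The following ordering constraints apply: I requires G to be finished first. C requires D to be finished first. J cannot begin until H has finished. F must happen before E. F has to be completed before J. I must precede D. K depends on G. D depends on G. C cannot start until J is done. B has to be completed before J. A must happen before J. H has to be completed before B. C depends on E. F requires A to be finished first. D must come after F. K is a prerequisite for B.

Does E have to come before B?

No

E and B are not related by any chain of constraints.
So E can come before B or after — it is not forced.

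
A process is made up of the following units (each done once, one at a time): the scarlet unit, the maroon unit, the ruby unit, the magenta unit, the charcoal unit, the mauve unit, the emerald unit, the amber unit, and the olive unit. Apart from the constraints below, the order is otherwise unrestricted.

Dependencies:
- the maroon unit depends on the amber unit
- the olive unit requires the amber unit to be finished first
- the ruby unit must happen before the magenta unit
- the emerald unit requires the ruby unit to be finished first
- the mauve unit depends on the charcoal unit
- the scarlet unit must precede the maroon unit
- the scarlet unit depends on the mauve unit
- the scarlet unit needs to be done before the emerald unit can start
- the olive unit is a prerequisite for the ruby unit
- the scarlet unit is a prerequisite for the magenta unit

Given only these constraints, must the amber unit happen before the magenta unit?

Yes

Chaining the stated constraints: the amber unit → the olive unit → the ruby unit → the magenta unit.
So the amber unit must precede the magenta unit in any valid ordering.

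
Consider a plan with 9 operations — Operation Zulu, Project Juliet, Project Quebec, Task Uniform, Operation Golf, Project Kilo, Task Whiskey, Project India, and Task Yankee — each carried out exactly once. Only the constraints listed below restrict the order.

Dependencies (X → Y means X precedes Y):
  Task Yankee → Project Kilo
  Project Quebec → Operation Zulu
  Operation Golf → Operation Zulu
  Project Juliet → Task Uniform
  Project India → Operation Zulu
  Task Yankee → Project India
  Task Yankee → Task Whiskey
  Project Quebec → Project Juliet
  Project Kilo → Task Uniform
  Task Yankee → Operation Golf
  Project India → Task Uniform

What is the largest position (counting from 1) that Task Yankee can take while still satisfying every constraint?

3

Every operation that must follow Task Yankee has to come after it. Tracing all chains starting from Task Yankee, those operations are: Operation Zulu, Task Uniform, Operation Golf, Project Kilo, Task Whiskey, Project India — 6 in total.
So at least 6 operations follow Task Yankee, putting Task Yankee no later than position 3. That position is achievable by scheduling everything else first.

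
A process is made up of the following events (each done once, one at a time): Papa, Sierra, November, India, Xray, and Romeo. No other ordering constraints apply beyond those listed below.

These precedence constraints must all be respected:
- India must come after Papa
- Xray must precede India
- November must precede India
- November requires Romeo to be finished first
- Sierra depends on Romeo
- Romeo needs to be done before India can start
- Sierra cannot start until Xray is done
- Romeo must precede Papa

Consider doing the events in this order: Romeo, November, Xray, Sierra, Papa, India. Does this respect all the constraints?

Yes

Every stated constraint is respected: Romeo sits at position 1, ahead of India at position 6, and each of the other listed pairs likewise has the predecessor earlier in the sequence.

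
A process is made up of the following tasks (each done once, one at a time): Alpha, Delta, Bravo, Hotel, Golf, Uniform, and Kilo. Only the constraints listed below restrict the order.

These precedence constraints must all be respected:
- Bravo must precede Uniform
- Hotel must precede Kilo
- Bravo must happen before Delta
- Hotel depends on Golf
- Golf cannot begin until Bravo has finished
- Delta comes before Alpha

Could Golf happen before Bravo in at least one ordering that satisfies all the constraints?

The constraints give a chain Bravo → Golf, which forces Bravo before Golf.
So no valid ordering can have Golf before Bravo.

No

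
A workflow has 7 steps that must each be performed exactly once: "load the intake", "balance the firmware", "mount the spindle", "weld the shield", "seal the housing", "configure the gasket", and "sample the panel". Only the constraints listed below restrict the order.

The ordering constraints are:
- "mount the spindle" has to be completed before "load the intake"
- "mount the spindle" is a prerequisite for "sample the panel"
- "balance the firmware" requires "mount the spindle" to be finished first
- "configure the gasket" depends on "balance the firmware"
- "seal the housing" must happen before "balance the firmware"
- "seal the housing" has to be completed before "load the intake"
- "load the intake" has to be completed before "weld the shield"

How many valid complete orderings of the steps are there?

66

The steps with no prerequisites are "mount the spindle", "seal the housing"; any of them can be placed first.
Counting all ways to extend the partial order to a total order gives 66.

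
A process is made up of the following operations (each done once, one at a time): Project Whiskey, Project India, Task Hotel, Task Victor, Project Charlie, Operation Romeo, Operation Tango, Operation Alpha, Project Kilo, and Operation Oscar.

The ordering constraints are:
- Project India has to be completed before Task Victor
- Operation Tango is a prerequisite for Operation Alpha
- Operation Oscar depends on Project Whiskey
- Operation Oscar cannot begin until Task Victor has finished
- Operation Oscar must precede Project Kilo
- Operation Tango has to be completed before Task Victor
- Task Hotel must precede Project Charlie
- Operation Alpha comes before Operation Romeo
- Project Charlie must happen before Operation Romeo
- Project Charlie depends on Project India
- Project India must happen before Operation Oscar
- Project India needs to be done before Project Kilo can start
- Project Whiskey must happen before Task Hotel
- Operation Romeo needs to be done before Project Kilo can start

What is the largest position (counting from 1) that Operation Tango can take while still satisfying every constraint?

5

Following every chain forward from Operation Tango, the operations that must come later are Task Victor, Operation Romeo, Operation Alpha, Project Kilo, Operation Oscar — 5 of them.
So at least 5 operations follow Operation Tango, putting Operation Tango no later than position 5. That position is achievable by scheduling everything else first.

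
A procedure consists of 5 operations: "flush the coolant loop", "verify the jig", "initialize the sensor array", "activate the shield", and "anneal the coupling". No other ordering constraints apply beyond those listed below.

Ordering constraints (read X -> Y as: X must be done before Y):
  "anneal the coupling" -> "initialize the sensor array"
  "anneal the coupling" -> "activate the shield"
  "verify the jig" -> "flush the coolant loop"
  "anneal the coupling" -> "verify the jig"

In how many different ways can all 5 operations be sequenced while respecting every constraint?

12

"anneal the coupling" is the only operation with nothing required before it, so every ordering starts there.
Counting all ways to extend the partial order to a total order gives 12.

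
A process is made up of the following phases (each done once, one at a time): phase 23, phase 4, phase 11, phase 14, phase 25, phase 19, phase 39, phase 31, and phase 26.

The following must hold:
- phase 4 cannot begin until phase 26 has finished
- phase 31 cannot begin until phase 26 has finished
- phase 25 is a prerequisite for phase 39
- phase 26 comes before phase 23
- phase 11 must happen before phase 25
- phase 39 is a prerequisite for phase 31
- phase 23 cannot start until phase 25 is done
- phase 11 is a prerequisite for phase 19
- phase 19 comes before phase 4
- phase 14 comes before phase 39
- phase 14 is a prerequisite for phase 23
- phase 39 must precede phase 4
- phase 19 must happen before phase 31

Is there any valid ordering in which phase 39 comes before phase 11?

No

There is a dependency chain phase 11 → phase 25 → phase 39, so phase 39 always comes after phase 11.
So no valid ordering can have phase 39 before phase 11.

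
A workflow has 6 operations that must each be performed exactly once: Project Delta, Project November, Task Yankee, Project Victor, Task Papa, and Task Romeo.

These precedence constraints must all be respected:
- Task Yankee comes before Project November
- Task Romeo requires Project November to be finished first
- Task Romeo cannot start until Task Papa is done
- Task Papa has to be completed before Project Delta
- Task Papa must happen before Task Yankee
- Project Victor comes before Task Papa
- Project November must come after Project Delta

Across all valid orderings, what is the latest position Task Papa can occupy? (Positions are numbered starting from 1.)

Following every chain forward from Task Papa, the operations that must come later are Project Delta, Project November, Task Yankee, Task Romeo — 4 of them.
With 4 mandatory successors out of 6 operations total, the latest slot for Task Papa is 6−4 = 2, and it's reachable by doing all non-successors before Task Papa.

2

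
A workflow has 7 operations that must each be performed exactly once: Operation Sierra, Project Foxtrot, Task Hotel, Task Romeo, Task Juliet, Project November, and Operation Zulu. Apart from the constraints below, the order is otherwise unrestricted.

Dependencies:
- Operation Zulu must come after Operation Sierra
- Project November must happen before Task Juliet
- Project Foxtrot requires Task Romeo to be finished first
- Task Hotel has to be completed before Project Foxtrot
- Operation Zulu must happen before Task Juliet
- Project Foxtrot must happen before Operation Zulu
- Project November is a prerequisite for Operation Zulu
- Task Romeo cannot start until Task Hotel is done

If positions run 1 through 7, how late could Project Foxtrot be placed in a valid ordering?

Following every chain forward from Project Foxtrot, the operations that must come later are Task Juliet, Operation Zulu — 2 of them.
So at least 2 operations follow Project Foxtrot, putting Project Foxtrot no later than position 5. That position is achievable by scheduling everything else first.

5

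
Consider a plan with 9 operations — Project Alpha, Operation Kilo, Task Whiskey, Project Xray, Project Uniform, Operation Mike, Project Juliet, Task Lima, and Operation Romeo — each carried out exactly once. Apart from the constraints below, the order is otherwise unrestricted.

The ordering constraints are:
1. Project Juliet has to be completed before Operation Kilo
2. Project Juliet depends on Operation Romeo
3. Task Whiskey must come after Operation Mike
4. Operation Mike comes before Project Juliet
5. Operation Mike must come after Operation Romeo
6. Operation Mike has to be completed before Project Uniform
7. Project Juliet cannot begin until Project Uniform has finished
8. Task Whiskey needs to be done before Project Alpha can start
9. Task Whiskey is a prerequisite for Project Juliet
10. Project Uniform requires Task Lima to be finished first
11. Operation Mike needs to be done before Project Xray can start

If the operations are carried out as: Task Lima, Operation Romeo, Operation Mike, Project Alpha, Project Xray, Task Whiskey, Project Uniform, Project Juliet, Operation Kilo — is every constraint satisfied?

No

The sequence places Project Alpha ahead of Task Whiskey.
Since Task Whiskey is required before Project Alpha, the ordering is invalid.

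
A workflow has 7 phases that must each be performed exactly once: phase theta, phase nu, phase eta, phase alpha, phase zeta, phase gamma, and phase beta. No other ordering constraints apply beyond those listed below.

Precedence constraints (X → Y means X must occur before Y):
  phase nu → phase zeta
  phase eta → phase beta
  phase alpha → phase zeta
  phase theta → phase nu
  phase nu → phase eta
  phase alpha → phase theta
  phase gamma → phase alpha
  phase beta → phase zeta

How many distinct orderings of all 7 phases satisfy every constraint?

1

Only phase gamma has no prerequisites, so it must go first.
Continuing from there, at each step only one phase has all its prerequisites placed, so the ordering is fully determined — there is exactly 1.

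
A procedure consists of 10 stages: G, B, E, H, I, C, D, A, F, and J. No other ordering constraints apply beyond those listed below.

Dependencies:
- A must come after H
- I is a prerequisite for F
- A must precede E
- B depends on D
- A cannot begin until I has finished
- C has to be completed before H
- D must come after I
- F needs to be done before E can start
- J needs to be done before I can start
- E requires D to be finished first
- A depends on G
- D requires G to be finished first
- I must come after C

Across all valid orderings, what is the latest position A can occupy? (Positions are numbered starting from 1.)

9

The only stage forced after A (directly or by a chain) is E.
So at least 1 stage follows A, putting A no later than position 9. That position is achievable by scheduling everything else first.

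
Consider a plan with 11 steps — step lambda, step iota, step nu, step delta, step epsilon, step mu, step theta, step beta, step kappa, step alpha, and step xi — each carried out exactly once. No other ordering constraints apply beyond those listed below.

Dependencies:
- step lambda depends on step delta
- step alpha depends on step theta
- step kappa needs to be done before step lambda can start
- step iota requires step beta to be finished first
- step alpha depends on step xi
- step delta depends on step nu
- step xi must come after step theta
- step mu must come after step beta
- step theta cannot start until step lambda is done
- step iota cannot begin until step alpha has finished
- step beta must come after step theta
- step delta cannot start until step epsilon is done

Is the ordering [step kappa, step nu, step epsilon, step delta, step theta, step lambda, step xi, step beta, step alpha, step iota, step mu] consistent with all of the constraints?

Here step lambda comes after step theta.
Since step lambda is required before step theta, the ordering is invalid.

No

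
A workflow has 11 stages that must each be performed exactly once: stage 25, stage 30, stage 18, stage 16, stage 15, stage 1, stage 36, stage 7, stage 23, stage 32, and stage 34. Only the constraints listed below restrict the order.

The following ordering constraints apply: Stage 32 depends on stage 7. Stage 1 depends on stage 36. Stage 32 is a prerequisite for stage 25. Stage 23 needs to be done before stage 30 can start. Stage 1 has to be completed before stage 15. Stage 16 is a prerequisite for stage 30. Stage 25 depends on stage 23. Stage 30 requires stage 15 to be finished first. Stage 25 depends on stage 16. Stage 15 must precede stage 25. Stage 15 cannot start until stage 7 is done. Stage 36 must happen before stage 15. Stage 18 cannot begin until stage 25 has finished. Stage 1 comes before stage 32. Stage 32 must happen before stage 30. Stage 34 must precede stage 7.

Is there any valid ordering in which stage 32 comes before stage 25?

The constraints force stage 32 before stage 25, so yes — every valid ordering has stage 32 earlier.

Yes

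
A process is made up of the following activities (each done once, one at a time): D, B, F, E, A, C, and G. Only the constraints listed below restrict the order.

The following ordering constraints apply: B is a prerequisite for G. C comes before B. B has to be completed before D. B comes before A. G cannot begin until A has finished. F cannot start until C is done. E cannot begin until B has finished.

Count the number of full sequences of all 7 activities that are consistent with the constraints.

C is the only activity with nothing required before it, so every ordering starts there.
Systematically extending each partial ordering one activity at a time and counting, there are 72 complete orderings.

72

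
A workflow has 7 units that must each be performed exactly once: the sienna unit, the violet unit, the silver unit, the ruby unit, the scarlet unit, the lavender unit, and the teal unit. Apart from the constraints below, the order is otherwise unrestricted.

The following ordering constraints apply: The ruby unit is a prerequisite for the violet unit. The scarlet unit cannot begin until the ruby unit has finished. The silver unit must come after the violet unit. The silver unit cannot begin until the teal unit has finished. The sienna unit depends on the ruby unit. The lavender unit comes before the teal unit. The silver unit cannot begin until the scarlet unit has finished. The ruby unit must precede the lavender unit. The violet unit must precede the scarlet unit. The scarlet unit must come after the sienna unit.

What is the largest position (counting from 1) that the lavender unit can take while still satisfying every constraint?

Every unit that must follow the lavender unit has to come after it. Tracing all chains starting from the lavender unit, those units are: the silver unit, the teal unit — 2 in total.
With 2 mandatory successors out of 7 units total, the latest slot for the lavender unit is 7−2 = 5, and it's reachable by doing all non-successors before the lavender unit.

5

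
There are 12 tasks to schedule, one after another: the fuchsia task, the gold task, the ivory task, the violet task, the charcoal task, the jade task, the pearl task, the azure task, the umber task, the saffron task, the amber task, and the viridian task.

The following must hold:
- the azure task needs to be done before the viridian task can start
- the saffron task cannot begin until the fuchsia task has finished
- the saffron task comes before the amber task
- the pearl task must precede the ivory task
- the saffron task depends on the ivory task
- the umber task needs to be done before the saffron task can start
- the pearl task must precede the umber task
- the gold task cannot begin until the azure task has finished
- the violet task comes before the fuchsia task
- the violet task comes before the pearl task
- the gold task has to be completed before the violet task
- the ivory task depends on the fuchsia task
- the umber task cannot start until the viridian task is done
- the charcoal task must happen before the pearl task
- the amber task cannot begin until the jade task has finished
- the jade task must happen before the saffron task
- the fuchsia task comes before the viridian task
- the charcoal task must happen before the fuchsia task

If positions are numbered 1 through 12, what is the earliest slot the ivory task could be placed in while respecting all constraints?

7

Every task that must precede the ivory task has to come before it. Tracing all chains that end at the ivory task, those tasks are: the fuchsia task, the gold task, the violet task, the charcoal task, the pearl task, the azure task — 6 in total.
So at minimum 6 tasks come before the ivory task, putting the ivory task no earlier than position 7. That position is achievable by scheduling exactly those predecessors first.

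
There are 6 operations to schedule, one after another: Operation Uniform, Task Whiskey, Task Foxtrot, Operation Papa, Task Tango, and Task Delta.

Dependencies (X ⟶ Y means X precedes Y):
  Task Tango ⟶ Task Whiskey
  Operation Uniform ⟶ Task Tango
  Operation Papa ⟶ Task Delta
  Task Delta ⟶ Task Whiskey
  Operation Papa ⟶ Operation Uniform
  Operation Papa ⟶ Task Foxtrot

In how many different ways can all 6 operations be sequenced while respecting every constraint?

Operation Papa is the only operation with nothing required before it, so every ordering starts there.
Counting all ways to extend the partial order to a total order gives 15.

15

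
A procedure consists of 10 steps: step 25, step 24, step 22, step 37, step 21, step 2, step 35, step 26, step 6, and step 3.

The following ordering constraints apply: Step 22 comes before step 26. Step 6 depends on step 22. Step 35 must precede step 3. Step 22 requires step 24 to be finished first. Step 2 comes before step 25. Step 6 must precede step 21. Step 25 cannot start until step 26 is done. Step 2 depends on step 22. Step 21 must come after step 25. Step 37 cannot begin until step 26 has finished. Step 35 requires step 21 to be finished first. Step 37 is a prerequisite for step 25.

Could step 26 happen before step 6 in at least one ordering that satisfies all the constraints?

No chain of constraints runs from step 6 to step 26, so step 6 is not required to come first.
That means at least one valid schedule has step 26 before step 6.

Yes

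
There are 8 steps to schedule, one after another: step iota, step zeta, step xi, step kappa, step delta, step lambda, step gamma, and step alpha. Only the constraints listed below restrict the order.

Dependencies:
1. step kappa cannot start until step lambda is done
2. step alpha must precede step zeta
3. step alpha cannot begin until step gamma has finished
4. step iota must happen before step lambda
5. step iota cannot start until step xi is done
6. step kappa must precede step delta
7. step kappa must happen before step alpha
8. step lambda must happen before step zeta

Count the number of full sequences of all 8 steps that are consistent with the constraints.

16

The steps with no prerequisites are step xi, step gamma; any of them can be placed first.
Counting all ways to extend the partial order to a total order gives 16.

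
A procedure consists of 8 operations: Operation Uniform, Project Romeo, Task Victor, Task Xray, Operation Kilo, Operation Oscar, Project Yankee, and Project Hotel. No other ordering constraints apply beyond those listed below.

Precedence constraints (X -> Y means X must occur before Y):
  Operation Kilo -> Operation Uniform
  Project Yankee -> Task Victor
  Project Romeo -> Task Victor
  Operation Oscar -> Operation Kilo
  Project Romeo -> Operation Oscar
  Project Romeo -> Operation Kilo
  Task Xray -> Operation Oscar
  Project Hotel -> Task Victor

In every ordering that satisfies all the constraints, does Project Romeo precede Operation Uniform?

Yes

Chaining the stated constraints: Project Romeo → Operation Kilo → Operation Uniform.
So Project Romeo must precede Operation Uniform in any valid ordering.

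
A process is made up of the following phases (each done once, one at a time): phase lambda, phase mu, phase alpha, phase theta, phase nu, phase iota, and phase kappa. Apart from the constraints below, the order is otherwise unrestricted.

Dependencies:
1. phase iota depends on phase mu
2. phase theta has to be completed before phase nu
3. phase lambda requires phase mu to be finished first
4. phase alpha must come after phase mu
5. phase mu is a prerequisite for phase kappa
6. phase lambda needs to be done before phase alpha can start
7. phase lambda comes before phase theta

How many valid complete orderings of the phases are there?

90

Phase mu is the only phase with nothing required before it, so every ordering starts there.
Counting all ways to extend the partial order to a total order gives 90.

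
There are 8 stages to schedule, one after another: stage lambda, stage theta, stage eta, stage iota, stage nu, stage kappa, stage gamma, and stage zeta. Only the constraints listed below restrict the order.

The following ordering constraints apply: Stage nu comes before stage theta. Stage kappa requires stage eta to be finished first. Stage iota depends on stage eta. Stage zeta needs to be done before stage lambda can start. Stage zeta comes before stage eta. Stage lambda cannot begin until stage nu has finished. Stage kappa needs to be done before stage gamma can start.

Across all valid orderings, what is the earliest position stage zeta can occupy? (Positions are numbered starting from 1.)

Stage zeta has no prerequisites at all, so it can go in position 1.

1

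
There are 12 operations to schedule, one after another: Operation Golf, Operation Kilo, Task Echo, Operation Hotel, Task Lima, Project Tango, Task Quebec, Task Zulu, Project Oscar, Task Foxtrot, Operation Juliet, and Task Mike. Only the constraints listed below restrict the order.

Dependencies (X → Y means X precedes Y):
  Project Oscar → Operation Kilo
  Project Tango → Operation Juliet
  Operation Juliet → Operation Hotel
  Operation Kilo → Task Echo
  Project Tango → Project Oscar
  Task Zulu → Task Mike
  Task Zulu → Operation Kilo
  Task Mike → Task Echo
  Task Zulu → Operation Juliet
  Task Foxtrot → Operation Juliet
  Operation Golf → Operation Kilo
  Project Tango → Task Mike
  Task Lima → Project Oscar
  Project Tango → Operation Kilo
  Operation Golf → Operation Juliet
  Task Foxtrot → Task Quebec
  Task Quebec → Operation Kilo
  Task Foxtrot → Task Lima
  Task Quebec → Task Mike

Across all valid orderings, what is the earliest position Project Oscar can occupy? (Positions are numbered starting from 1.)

4

The operations that are forced before Project Oscar, directly or transitively, are Task Lima, Project Tango, Task Foxtrot. That's 3 operations.
So at minimum 3 operations come before Project Oscar, putting Project Oscar no earlier than position 4. That position is achievable by scheduling exactly those predecessors first.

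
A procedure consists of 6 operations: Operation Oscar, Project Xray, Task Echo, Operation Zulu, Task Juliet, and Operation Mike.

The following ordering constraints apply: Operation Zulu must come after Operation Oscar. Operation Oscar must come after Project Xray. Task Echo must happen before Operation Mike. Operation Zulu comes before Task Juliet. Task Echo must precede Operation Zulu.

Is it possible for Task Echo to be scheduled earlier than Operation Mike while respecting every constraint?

Yes

Task Echo is actually forced before Operation Mike by the constraints, so certainly some valid ordering has Task Echo first.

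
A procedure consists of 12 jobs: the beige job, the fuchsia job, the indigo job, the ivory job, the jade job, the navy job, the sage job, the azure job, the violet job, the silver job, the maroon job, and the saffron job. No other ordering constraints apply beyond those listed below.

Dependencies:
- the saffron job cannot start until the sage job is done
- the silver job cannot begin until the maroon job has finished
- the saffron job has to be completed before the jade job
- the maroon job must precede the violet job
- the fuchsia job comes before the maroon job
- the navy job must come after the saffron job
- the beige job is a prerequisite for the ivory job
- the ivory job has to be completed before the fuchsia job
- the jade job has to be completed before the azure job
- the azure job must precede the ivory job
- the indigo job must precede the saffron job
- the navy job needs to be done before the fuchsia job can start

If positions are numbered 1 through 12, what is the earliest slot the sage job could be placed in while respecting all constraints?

1

The sage job has no prerequisites at all, so it can go in position 1.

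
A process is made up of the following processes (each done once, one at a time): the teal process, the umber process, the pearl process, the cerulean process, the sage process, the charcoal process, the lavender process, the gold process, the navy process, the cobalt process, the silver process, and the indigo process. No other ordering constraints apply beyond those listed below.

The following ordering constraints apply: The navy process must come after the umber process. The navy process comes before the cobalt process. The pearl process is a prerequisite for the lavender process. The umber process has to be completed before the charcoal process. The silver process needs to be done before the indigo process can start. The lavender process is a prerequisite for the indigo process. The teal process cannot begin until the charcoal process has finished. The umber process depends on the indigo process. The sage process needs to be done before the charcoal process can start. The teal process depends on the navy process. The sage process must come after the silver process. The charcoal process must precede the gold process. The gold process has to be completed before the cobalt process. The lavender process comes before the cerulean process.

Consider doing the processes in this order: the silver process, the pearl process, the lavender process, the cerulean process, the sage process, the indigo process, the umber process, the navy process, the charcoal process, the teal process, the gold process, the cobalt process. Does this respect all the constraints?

Yes

Going through the constraints one by one, each required predecessor appears earlier in the sequence than its dependent — e.g. the silver process (position 1) is before the indigo process (position 6), as required.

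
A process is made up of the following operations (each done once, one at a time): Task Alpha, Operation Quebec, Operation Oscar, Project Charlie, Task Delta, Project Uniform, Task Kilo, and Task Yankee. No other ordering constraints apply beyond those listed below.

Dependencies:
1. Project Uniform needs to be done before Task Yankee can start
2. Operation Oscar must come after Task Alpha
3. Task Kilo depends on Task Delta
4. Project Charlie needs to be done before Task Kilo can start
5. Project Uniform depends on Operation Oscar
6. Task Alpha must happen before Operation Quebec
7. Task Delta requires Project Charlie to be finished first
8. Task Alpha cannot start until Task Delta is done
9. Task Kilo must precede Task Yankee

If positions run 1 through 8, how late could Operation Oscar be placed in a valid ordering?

The operations that are forced after Operation Oscar, directly or by a chain of constraints, are Project Uniform, Task Yankee. That's 2 operations.
With 2 mandatory successors out of 8 operations total, the latest slot for Operation Oscar is 8−2 = 6, and it's reachable by doing all non-successors before Operation Oscar.

6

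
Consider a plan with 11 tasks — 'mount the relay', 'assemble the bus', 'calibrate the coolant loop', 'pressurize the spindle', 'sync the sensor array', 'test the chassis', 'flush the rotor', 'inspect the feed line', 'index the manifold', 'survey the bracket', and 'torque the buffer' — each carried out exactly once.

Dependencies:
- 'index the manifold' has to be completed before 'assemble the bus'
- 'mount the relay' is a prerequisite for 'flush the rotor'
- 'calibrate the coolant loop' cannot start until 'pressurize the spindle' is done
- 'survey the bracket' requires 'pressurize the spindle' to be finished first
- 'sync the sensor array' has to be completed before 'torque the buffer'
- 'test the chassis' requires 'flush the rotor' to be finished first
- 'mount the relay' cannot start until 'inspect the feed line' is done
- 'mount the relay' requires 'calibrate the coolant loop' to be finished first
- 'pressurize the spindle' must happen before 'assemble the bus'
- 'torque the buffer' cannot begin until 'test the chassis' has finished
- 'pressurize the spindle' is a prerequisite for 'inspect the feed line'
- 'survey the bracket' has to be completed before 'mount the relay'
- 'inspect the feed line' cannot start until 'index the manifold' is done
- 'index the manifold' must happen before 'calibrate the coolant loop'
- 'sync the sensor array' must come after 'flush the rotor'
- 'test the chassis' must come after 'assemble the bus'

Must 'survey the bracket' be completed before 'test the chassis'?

Tracing the constraints gives a chain: 'survey the bracket' → 'mount the relay' → 'flush the rotor' → 'test the chassis'.
That forces 'survey the bracket' before 'test the chassis' in every valid schedule.

Yes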